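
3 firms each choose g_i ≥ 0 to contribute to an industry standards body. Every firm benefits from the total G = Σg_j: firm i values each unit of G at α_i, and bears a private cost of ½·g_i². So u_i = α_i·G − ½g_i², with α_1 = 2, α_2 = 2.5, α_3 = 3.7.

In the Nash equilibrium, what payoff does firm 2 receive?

Firm i's FOC: ∂u_i/∂g_i = α_i − g_i = 0, so g_i* = α_i.
NE contributions = (2, 2.5, 3.7); G = 8.2.
u_2 = α_2·G − ½·(g_2)² = 2.5·8.2 − ½·2.5² = 17.375.

17.375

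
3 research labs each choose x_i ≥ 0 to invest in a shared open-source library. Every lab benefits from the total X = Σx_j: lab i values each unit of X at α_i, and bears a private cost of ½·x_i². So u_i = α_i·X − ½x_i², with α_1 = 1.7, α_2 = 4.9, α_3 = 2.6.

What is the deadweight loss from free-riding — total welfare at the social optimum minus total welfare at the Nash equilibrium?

59.15

Lab i's FOC: ∂u_i/∂x_i = α_i − x_i = 0, so x_i* = α_i.
NE contributions = (1.7, 4.9, 2.6); X = 9.2.
W^NE = (Σα)·X − ½Σα_i² = 9.2² − ½·33.66 = 67.81.
Planner sets x_i = Σα_j = 9.2 for every i, so X^SO = 3·9.2 = 27.6.
W^SO = (Σα)·X^SO − ½·3·(Σα)² = (3/2)·9.2² = 126.96.
Deadweight loss = W^SO − W^NE = 59.15.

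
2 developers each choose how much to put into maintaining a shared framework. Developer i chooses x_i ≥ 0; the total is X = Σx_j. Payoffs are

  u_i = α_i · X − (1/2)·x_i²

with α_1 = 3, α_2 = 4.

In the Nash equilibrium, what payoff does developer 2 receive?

Developer i's FOC: ∂u_i/∂x_i = α_i − x_i = 0, so x_i* = α_i.
NE contributions = (3, 4); X = 7.
u_2 = α_2·X − ½·(x_2)² = 4·7 − ½·4² = 20.

20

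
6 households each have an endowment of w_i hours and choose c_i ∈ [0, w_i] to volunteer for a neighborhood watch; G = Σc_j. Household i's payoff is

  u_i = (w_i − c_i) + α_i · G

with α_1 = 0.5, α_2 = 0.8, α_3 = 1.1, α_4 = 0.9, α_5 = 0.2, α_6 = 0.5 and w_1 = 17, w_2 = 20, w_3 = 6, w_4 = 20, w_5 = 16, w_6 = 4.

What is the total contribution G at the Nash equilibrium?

∂u_i/∂c_i = α_i − 1, so household i contributes w_i if α_i > 1, else 0.
α_i > 1 for i ∈ {3}; NE contributions (0, 0, 6, 0, 0, 0), G = 6.

6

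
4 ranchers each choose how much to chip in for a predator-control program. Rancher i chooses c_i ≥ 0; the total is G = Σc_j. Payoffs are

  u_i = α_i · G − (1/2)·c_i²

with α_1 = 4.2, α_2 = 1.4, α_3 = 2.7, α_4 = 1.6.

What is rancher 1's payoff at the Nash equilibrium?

32.76

Rancher i's FOC: ∂u_i/∂c_i = α_i − c_i = 0, so c_i* = α_i.
NE contributions = (4.2, 1.4, 2.7, 1.6); G = 9.9.
u_1 = α_1·G − ½·(c_1)² = 4.2·9.9 − ½·4.2² = 32.76.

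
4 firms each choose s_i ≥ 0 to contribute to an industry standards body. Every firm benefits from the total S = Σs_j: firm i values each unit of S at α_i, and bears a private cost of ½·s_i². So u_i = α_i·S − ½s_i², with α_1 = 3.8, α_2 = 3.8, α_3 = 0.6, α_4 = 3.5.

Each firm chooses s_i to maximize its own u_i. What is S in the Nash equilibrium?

Firm i's FOC: ∂u_i/∂s_i = α_i − s_i = 0, so s_i* = α_i.
NE contributions = (3.8, 3.8, 0.6, 3.5); S = 11.7.

11.7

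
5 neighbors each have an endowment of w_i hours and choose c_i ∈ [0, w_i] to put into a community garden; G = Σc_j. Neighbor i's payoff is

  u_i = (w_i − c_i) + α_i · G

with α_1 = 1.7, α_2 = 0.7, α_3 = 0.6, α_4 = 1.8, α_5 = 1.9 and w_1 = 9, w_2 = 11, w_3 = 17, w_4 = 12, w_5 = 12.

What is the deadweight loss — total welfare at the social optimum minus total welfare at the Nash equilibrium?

∂u_i/∂c_i = α_i − 1, so neighbor i contributes w_i if α_i > 1, else 0.
α_i > 1 for i ∈ {1, 4, 5}; NE contributions (9, 0, 0, 12, 12), G = 33.
W^NE = Σw_i − G^NE + (Σα_i)·G^NE = 61 + 5.7·33 = 249.1.
Planner: ∂(Σu_j)/∂c_i = Σα_j − 1 = 5.7 > 0, so everyone contributes w_i; G^SO = 61, W^SO = 61 + 5.7·61 = 408.7.
Deadweight loss = 159.6.

159.6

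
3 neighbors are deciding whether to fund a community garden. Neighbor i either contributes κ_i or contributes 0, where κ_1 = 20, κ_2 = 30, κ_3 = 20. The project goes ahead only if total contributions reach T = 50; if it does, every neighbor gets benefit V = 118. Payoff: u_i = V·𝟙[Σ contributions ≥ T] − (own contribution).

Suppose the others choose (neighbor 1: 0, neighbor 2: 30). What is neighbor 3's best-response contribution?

Others' total = 30. Contributing 20 brings total to 50 ≥ 50: gain V − κ_3 = 98.
Best response: 20.

20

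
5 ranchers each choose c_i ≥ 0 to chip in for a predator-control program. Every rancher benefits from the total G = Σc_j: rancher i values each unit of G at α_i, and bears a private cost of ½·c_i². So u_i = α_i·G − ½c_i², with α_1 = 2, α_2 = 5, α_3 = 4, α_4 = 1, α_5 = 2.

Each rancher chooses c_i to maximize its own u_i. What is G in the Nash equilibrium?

Rancher i's FOC: ∂u_i/∂c_i = α_i − c_i = 0, so c_i* = α_i.
NE contributions = (2, 5, 4, 1, 2); G = 14.

14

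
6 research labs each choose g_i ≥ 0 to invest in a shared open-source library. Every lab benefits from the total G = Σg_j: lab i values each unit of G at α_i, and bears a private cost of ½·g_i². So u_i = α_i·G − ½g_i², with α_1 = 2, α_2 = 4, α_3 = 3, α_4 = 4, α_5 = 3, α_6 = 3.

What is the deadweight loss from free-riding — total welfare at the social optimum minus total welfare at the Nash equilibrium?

753.5

Lab i's FOC: ∂u_i/∂g_i = α_i − g_i = 0, so g_i* = α_i.
NE contributions = (2, 4, 3, 4, 3, 3); G = 19.
W^NE = (Σα)·G − ½Σα_i² = 19² − ½·63 = 329.5.
Planner sets g_i = Σα_j = 19 for every i, so G^SO = 6·19 = 114.
W^SO = (Σα)·G^SO − ½·6·(Σα)² = (6/2)·19² = 1083.
Deadweight loss = W^SO − W^NE = 753.5.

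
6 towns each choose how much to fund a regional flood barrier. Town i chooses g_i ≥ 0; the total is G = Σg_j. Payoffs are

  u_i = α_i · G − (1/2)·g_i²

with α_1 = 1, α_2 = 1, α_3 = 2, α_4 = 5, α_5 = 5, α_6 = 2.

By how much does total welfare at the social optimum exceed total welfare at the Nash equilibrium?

542

Town i's FOC: ∂u_i/∂g_i = α_i − g_i = 0, so g_i* = α_i.
NE contributions = (1, 1, 2, 5, 5, 2); G = 16.
W^NE = (Σα)·G − ½Σα_i² = 16² − ½·60 = 226.
Planner sets g_i = Σα_j = 16 for every i, so G^SO = 6·16 = 96.
W^SO = (Σα)·G^SO − ½·6·(Σα)² = (6/2)·16² = 768.
Deadweight loss = W^SO − W^NE = 542.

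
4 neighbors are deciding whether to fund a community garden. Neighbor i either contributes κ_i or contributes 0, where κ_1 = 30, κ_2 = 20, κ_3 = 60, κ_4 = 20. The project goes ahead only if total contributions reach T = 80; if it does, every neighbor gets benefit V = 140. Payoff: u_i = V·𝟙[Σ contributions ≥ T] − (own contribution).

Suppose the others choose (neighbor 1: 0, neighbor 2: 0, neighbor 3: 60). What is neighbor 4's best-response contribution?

20

Others' total = 60. Contributing 20 brings total to 80 ≥ 80: gain V − κ_4 = 120.
Best response: 20.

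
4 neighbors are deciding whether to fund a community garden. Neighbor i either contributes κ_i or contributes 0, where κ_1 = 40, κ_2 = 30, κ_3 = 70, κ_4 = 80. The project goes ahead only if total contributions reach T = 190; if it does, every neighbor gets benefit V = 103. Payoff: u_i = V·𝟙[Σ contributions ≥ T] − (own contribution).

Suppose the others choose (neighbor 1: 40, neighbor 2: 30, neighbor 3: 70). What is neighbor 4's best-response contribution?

Others' total = 140. Contributing 80 brings total to 220 ≥ 190: gain V − κ_4 = 23.
Best response: 80.

80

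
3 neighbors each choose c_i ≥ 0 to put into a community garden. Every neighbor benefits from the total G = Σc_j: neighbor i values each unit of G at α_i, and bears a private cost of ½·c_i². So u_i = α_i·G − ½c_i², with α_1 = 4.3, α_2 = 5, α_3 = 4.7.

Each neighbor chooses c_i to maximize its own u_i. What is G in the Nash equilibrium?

Neighbor i's FOC: ∂u_i/∂c_i = α_i − c_i = 0, so c_i* = α_i.
NE contributions = (4.3, 5, 4.7); G = 14.

14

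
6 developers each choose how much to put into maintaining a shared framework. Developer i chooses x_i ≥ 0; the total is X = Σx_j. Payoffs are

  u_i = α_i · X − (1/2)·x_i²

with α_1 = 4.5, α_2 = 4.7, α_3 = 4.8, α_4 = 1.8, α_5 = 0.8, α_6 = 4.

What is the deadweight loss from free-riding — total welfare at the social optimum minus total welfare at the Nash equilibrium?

891.35

Developer i's FOC: ∂u_i/∂x_i = α_i − x_i = 0, so x_i* = α_i.
NE contributions = (4.5, 4.7, 4.8, 1.8, 0.8, 4); X = 20.6.
W^NE = (Σα)·X − ½Σα_i² = 20.6² − ½·85.26 = 381.73.
Planner sets x_i = Σα_j = 20.6 for every i, so X^SO = 6·20.6 = 123.6.
W^SO = (Σα)·X^SO − ½·6·(Σα)² = (6/2)·20.6² = 1273.08.
Deadweight loss = W^SO − W^NE = 891.35.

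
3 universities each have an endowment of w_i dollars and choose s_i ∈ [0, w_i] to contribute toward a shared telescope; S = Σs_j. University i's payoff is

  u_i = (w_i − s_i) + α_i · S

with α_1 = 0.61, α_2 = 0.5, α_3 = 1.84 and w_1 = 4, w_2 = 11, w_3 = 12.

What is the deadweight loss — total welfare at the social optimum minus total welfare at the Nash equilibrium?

29.25

∂u_i/∂s_i = α_i − 1, so university i contributes w_i if α_i > 1, else 0.
α_i > 1 for i ∈ {3}; NE contributions (0, 0, 12), S = 12.
W^NE = Σw_i − S^NE + (Σα_i)·S^NE = 27 + 1.95·12 = 50.4.
Planner: ∂(Σu_j)/∂s_i = Σα_j − 1 = 1.95 > 0, so everyone contributes w_i; S^SO = 27, W^SO = 27 + 1.95·27 = 79.65.
Deadweight loss = 29.25.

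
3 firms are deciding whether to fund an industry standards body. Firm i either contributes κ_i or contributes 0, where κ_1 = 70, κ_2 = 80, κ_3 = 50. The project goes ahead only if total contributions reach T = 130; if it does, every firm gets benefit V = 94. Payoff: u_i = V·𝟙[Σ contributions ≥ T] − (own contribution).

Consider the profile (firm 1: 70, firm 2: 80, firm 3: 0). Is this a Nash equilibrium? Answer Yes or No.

Yes

Total = 150 ≥ 130: provided.
Firm 1 (pledges 70, payoff 24): dropping to 0 → total 80, payoff 0. No gain.
Firm 2 (pledges 80, payoff 14): dropping to 0 → total 70, payoff 0. No gain.
Firm 3 (pledges 0, payoff 94): pledging 50 → total 200, payoff 44. No gain.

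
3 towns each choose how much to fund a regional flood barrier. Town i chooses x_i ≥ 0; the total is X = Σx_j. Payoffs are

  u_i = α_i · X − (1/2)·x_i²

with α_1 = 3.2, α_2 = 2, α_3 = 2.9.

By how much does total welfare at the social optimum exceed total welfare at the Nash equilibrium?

44.13

Town i's FOC: ∂u_i/∂x_i = α_i − x_i = 0, so x_i* = α_i.
NE contributions = (3.2, 2, 2.9); X = 8.1.
W^NE = (Σα)·X − ½Σα_i² = 8.1² − ½·22.65 = 54.285.
Planner sets x_i = Σα_j = 8.1 for every i, so X^SO = 3·8.1 = 24.3.
W^SO = (Σα)·X^SO − ½·3·(Σα)² = (3/2)·8.1² = 98.415.
Deadweight loss = W^SO − W^NE = 44.13.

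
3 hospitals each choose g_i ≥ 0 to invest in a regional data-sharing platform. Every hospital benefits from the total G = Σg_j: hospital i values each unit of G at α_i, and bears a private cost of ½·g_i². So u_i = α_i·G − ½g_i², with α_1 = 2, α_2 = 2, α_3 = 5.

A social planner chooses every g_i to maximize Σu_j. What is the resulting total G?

27

Planner FOC: ∂(Σu_j)/∂g_i = (Σα_j) − g_i = 0, so g_i^SO = Σα_j = 9 for every i; G^SO = 27.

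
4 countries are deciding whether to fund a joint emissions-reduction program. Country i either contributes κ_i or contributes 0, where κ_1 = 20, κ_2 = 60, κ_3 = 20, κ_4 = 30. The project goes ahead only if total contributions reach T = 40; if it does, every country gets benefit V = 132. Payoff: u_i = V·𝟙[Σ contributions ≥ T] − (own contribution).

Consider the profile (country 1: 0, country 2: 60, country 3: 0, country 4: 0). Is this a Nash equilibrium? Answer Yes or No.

Total = 60 ≥ 40: provided.
Country 1 (pledges 0, payoff 132): pledging 20 → total 80, payoff 112. No gain.
Country 2 (pledges 60, payoff 72): dropping to 0 → total 0, payoff 0. No gain.
Country 3 (pledges 0, payoff 132): pledging 20 → total 80, payoff 112. No gain.
Country 4 (pledges 0, payoff 132): pledging 30 → total 90, payoff 102. No gain.

Yes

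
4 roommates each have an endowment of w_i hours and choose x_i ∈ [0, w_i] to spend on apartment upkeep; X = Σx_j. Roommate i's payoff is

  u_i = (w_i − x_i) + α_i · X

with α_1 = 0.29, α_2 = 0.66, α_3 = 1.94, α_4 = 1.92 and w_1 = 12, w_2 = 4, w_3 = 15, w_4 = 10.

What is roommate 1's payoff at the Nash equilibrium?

19.25

∂u_i/∂x_i = α_i − 1, so roommate i contributes w_i if α_i > 1, else 0.
α_i > 1 for i ∈ {3, 4}; NE contributions (0, 0, 15, 10), X = 25.
u_1 = (12 − 0) + 0.29·25 = 19.25.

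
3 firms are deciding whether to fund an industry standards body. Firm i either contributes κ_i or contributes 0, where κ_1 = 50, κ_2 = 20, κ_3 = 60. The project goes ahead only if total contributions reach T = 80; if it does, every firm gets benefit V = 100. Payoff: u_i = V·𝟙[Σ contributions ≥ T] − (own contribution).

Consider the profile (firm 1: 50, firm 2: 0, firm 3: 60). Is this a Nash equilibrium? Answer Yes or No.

Yes

Total = 110 ≥ 80: provided.
Firm 1 (pledges 50, payoff 50): dropping to 0 → total 60, payoff 0. No gain.
Firm 2 (pledges 0, payoff 100): pledging 20 → total 130, payoff 80. No gain.
Firm 3 (pledges 60, payoff 40): dropping to 0 → total 50, payoff 0. No gain.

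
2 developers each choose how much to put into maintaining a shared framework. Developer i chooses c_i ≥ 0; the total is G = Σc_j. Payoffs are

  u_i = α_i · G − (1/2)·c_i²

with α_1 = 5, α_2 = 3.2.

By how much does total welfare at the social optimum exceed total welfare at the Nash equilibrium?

17.62

Developer i's FOC: ∂u_i/∂c_i = α_i − c_i = 0, so c_i* = α_i.
NE contributions = (5, 3.2); G = 8.2.
W^NE = (Σα)·G − ½Σα_i² = 8.2² − ½·35.24 = 49.62.
Planner sets c_i = Σα_j = 8.2 for every i, so G^SO = 2·8.2 = 16.4.
W^SO = (Σα)·G^SO − ½·2·(Σα)² = (2/2)·8.2² = 67.24.
Deadweight loss = W^SO − W^NE = 17.62.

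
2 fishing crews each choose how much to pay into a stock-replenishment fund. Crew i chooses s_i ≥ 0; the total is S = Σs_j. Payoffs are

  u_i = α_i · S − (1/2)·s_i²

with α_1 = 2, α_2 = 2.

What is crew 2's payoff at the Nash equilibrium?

Crew i's FOC: ∂u_i/∂s_i = α_i − s_i = 0, so s_i* = α_i.
NE contributions = (2, 2); S = 4.
u_2 = α_2·S − ½·(s_2)² = 2·4 − ½·2² = 6.

6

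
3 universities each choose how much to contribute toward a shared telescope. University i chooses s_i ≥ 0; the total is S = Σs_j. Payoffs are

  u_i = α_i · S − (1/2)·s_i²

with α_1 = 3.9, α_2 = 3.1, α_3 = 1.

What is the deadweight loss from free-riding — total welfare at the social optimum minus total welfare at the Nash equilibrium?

44.91

University i's FOC: ∂u_i/∂s_i = α_i − s_i = 0, so s_i* = α_i.
NE contributions = (3.9, 3.1, 1); S = 8.
W^NE = (Σα)·S − ½Σα_i² = 8² − ½·25.82 = 51.09.
Planner sets s_i = Σα_j = 8 for every i, so S^SO = 3·8 = 24.
W^SO = (Σα)·S^SO − ½·3·(Σα)² = (3/2)·8² = 96.
Deadweight loss = W^SO − W^NE = 44.91.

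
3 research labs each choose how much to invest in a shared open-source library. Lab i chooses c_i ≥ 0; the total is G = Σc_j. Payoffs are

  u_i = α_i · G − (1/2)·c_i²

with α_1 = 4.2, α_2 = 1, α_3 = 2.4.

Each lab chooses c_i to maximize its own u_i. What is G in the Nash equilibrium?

Lab i's FOC: ∂u_i/∂c_i = α_i − c_i = 0, so c_i* = α_i.
NE contributions = (4.2, 1, 2.4); G = 7.6.

7.6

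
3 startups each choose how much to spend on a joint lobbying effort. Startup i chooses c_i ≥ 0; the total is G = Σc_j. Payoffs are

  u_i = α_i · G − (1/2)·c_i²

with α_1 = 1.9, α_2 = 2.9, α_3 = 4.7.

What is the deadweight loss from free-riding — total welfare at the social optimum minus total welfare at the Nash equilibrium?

62.18

Startup i's FOC: ∂u_i/∂c_i = α_i − c_i = 0, so c_i* = α_i.
NE contributions = (1.9, 2.9, 4.7); G = 9.5.
W^NE = (Σα)·G − ½Σα_i² = 9.5² − ½·34.11 = 73.195.
Planner sets c_i = Σα_j = 9.5 for every i, so G^SO = 3·9.5 = 28.5.
W^SO = (Σα)·G^SO − ½·3·(Σα)² = (3/2)·9.5² = 135.375.
Deadweight loss = W^SO − W^NE = 62.18.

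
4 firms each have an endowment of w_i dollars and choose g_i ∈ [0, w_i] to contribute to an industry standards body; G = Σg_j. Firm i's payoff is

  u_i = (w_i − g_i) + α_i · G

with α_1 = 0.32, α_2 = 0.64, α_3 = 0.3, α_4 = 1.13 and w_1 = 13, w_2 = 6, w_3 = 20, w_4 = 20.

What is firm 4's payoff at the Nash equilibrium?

22.6

∂u_i/∂g_i = α_i − 1, so firm i contributes w_i if α_i > 1, else 0.
α_i > 1 for i ∈ {4}; NE contributions (0, 0, 0, 20), G = 20.
u_4 = (20 − 20) + 1.13·20 = 22.6.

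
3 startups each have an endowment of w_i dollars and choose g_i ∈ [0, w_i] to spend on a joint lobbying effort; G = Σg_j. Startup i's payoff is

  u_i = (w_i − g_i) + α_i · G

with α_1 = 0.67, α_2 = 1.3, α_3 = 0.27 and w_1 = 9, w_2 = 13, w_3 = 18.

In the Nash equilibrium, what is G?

∂u_i/∂g_i = α_i − 1, so startup i contributes w_i if α_i > 1, else 0.
α_i > 1 for i ∈ {2}; NE contributions (0, 13, 0), G = 13.

13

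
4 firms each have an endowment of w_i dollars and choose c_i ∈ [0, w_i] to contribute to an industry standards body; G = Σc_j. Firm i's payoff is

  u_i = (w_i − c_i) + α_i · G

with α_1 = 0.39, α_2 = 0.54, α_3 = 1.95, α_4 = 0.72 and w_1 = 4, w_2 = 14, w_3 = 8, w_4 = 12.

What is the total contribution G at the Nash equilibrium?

8

∂u_i/∂c_i = α_i − 1, so firm i contributes w_i if α_i > 1, else 0.
α_i > 1 for i ∈ {3}; NE contributions (0, 0, 8, 0), G = 8.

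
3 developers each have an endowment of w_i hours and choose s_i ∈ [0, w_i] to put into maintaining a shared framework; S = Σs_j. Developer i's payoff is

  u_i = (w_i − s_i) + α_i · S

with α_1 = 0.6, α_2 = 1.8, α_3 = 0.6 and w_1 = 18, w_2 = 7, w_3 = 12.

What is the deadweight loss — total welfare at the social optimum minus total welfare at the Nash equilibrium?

∂u_i/∂s_i = α_i − 1, so developer i contributes w_i if α_i > 1, else 0.
α_i > 1 for i ∈ {2}; NE contributions (0, 7, 0), S = 7.
W^NE = Σw_i − S^NE + (Σα_i)·S^NE = 37 + 2·7 = 51.
Planner: ∂(Σu_j)/∂s_i = Σα_j − 1 = 2 > 0, so everyone contributes w_i; S^SO = 37, W^SO = 37 + 2·37 = 111.
Deadweight loss = 60.

60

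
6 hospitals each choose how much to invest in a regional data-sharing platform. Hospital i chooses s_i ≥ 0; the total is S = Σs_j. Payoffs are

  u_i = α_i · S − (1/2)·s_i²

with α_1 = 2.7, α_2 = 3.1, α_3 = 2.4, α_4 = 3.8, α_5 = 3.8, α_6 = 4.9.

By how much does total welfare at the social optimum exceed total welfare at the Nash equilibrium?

Hospital i's FOC: ∂u_i/∂s_i = α_i − s_i = 0, so s_i* = α_i.
NE contributions = (2.7, 3.1, 2.4, 3.8, 3.8, 4.9); S = 20.7.
W^NE = (Σα)·S − ½Σα_i² = 20.7² − ½·75.55 = 390.715.
Planner sets s_i = Σα_j = 20.7 for every i, so S^SO = 6·20.7 = 124.2.
W^SO = (Σα)·S^SO − ½·6·(Σα)² = (6/2)·20.7² = 1285.47.
Deadweight loss = W^SO − W^NE = 894.755.

894.755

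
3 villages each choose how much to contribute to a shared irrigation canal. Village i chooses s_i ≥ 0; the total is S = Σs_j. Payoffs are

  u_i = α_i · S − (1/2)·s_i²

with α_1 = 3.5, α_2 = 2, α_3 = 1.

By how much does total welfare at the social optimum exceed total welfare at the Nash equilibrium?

Village i's FOC: ∂u_i/∂s_i = α_i − s_i = 0, so s_i* = α_i.
NE contributions = (3.5, 2, 1); S = 6.5.
W^NE = (Σα)·S − ½Σα_i² = 6.5² − ½·17.25 = 33.625.
Planner sets s_i = Σα_j = 6.5 for every i, so S^SO = 3·6.5 = 19.5.
W^SO = (Σα)·S^SO − ½·3·(Σα)² = (3/2)·6.5² = 63.375.
Deadweight loss = W^SO − W^NE = 29.75.

29.75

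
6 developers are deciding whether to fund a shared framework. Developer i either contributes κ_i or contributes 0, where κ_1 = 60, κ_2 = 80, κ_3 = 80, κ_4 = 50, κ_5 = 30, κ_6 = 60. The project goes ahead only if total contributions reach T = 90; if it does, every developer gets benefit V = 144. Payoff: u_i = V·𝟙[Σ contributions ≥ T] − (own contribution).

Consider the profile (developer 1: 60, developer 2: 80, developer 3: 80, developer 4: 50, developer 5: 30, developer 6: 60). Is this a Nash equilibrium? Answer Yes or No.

No

Total = 360 ≥ 90: provided.
Developer 1 (pledges 60, payoff 84): dropping to 0 → total 300, payoff 144. Profitable deviation.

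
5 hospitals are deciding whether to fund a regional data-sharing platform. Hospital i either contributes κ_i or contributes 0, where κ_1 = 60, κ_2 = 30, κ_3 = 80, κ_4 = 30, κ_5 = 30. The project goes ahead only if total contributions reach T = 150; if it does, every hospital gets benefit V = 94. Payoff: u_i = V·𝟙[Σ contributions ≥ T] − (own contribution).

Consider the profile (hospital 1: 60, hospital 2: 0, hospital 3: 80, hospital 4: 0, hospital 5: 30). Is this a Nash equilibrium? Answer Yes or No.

Total = 170 ≥ 150: provided.
Hospital 1 (pledges 60, payoff 34): dropping to 0 → total 110, payoff 0. No gain.
Hospital 2 (pledges 0, payoff 94): pledging 30 → total 200, payoff 64. No gain.
Hospital 3 (pledges 80, payoff 14): dropping to 0 → total 90, payoff 0. No gain.
Hospital 4 (pledges 0, payoff 94): pledging 30 → total 200, payoff 64. No gain.
Hospital 5 (pledges 30, payoff 64): dropping to 0 → total 140, payoff 0. No gain.

Yes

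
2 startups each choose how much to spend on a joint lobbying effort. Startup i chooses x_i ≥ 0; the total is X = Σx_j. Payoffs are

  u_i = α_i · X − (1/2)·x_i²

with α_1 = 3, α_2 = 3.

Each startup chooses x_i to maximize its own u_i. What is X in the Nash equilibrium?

Startup i's FOC: ∂u_i/∂x_i = α_i − x_i = 0, so x_i* = α_i.
NE contributions = (3, 3); X = 6.

6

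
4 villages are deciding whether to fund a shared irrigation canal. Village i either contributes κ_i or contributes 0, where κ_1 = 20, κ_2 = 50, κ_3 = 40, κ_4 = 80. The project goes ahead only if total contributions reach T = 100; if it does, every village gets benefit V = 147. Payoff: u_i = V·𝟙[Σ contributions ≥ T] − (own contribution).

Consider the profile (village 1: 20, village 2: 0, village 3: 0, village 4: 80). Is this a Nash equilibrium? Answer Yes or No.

Total = 100 ≥ 100: provided.
Village 1 (pledges 20, payoff 127): dropping to 0 → total 80, payoff 0. No gain.
Village 2 (pledges 0, payoff 147): pledging 50 → total 150, payoff 97. No gain.
Village 3 (pledges 0, payoff 147): pledging 40 → total 140, payoff 107. No gain.
Village 4 (pledges 80, payoff 67): dropping to 0 → total 20, payoff 0. No gain.

Yes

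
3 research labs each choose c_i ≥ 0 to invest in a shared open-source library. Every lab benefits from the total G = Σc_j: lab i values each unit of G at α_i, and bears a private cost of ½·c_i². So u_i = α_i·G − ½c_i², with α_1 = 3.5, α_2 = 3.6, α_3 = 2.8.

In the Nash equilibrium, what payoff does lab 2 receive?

29.16

Lab i's FOC: ∂u_i/∂c_i = α_i − c_i = 0, so c_i* = α_i.
NE contributions = (3.5, 3.6, 2.8); G = 9.9.
u_2 = α_2·G − ½·(c_2)² = 3.6·9.9 − ½·3.6² = 29.16.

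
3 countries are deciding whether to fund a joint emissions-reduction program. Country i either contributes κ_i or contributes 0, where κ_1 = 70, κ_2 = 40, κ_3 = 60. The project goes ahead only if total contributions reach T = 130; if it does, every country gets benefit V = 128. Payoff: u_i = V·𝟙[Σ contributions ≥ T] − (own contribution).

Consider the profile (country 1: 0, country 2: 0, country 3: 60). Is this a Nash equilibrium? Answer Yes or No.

No

Total = 60 < 130: not provided.
Country 1 (pledges 0, payoff 0): pledging 70 → total 130, payoff 58. Profitable deviation.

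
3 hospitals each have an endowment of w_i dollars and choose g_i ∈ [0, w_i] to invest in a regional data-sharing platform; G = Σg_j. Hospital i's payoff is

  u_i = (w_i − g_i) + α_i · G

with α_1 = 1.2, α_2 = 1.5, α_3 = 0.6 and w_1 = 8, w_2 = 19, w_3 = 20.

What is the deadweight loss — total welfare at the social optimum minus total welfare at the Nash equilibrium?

46

∂u_i/∂g_i = α_i − 1, so hospital i contributes w_i if α_i > 1, else 0.
α_i > 1 for i ∈ {1, 2}; NE contributions (8, 19, 0), G = 27.
W^NE = Σw_i − G^NE + (Σα_i)·G^NE = 47 + 2.3·27 = 109.1.
Planner: ∂(Σu_j)/∂g_i = Σα_j − 1 = 2.3 > 0, so everyone contributes w_i; G^SO = 47, W^SO = 47 + 2.3·47 = 155.1.
Deadweight loss = 46.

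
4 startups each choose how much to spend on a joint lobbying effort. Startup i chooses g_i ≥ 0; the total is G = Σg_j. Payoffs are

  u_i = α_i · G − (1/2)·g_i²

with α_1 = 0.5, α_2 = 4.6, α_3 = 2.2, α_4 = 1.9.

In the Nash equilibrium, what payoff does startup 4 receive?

15.675

Startup i's FOC: ∂u_i/∂g_i = α_i − g_i = 0, so g_i* = α_i.
NE contributions = (0.5, 4.6, 2.2, 1.9); G = 9.2.
u_4 = α_4·G − ½·(g_4)² = 1.9·9.2 − ½·1.9² = 15.675.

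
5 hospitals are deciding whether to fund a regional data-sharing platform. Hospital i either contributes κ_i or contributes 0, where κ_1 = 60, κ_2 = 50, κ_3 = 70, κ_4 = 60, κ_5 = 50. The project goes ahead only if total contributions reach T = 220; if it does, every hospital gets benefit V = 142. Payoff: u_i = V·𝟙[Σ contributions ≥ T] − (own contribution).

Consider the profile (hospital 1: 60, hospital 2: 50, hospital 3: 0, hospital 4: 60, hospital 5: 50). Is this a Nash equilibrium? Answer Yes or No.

Yes

Total = 220 ≥ 220: provided.
Hospital 1 (pledges 60, payoff 82): dropping to 0 → total 160, payoff 0. No gain.
Hospital 2 (pledges 50, payoff 92): dropping to 0 → total 170, payoff 0. No gain.
Hospital 3 (pledges 0, payoff 142): pledging 70 → total 290, payoff 72. No gain.
Hospital 4 (pledges 60, payoff 82): dropping to 0 → total 160, payoff 0. No gain.
Hospital 5 (pledges 50, payoff 92): dropping to 0 → total 170, payoff 0. No gain.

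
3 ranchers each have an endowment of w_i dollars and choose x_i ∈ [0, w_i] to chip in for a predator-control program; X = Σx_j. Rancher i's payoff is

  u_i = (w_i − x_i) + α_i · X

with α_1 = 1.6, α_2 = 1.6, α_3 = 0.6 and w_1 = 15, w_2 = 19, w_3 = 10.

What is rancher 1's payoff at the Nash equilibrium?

54.4

∂u_i/∂x_i = α_i − 1, so rancher i contributes w_i if α_i > 1, else 0.
α_i > 1 for i ∈ {1, 2}; NE contributions (15, 19, 0), X = 34.
u_1 = (15 − 15) + 1.6·34 = 54.4.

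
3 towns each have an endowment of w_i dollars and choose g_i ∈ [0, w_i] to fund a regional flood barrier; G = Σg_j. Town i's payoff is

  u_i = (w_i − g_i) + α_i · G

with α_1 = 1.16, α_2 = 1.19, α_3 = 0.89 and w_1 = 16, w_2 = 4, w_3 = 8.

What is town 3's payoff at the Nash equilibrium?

∂u_i/∂g_i = α_i − 1, so town i contributes w_i if α_i > 1, else 0.
α_i > 1 for i ∈ {1, 2}; NE contributions (16, 4, 0), G = 20.
u_3 = (8 − 0) + 0.89·20 = 25.8.

25.8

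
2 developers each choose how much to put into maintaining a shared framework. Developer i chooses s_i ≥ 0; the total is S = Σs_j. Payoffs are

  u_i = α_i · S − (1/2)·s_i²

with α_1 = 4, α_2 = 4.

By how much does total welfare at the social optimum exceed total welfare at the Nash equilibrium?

Developer i's FOC: ∂u_i/∂s_i = α_i − s_i = 0, so s_i* = α_i.
NE contributions = (4, 4); S = 8.
W^NE = (Σα)·S − ½Σα_i² = 8² − ½·32 = 48.
Planner sets s_i = Σα_j = 8 for every i, so S^SO = 2·8 = 16.
W^SO = (Σα)·S^SO − ½·2·(Σα)² = (2/2)·8² = 64.
Deadweight loss = W^SO − W^NE = 16.

16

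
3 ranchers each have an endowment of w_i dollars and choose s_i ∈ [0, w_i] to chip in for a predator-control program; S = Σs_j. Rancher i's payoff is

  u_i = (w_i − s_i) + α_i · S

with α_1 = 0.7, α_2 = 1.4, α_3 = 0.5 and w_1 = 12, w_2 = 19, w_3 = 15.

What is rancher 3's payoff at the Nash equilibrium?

24.5

∂u_i/∂s_i = α_i − 1, so rancher i contributes w_i if α_i > 1, else 0.
α_i > 1 for i ∈ {2}; NE contributions (0, 19, 0), S = 19.
u_3 = (15 − 0) + 0.5·19 = 24.5.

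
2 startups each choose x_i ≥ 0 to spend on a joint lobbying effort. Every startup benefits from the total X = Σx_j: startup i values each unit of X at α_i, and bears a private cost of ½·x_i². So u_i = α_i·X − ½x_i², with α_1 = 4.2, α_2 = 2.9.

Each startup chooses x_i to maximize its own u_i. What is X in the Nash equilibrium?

7.1

Startup i's FOC: ∂u_i/∂x_i = α_i − x_i = 0, so x_i* = α_i.
NE contributions = (4.2, 2.9); X = 7.1.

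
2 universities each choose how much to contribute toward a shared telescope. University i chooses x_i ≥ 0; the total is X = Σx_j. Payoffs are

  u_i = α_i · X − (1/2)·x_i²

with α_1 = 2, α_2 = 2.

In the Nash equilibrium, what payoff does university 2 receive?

6

University i's FOC: ∂u_i/∂x_i = α_i − x_i = 0, so x_i* = α_i.
NE contributions = (2, 2); X = 4.
u_2 = α_2·X − ½·(x_2)² = 2·4 − ½·2² = 6.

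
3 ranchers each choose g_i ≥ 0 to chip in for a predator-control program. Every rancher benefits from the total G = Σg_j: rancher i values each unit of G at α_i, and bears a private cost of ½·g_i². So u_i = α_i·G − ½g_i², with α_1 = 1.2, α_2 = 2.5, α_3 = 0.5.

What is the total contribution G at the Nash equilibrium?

Rancher i's FOC: ∂u_i/∂g_i = α_i − g_i = 0, so g_i* = α_i.
NE contributions = (1.2, 2.5, 0.5); G = 4.2.

4.2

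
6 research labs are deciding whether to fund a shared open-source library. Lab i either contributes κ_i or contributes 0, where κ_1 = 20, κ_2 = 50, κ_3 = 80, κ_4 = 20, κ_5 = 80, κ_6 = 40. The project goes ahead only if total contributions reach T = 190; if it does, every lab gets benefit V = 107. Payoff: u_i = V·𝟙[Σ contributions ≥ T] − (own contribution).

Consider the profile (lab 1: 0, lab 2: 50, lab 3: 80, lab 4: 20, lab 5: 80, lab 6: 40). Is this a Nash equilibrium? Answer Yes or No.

No

Total = 270 ≥ 190: provided.
Lab 1 (pledges 0, payoff 107): pledging 20 → total 290, payoff 87. No gain.
Lab 2 (pledges 50, payoff 57): dropping to 0 → total 220, payoff 107. Profitable deviation.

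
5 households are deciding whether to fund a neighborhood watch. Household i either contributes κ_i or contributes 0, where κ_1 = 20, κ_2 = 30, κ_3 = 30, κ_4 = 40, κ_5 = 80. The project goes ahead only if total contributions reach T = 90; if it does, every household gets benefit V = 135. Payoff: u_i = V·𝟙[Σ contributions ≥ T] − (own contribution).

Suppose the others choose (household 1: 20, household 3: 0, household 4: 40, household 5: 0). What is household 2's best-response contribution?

Others' total = 60. Contributing 30 brings total to 90 ≥ 90: gain V − κ_2 = 105.
Best response: 30.

30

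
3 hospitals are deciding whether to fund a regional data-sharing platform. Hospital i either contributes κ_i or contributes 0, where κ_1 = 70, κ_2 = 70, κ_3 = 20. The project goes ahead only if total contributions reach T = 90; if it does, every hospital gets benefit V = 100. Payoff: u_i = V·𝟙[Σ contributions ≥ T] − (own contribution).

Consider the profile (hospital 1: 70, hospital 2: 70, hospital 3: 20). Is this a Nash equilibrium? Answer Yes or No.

Total = 160 ≥ 90: provided.
Hospital 1 (pledges 70, payoff 30): dropping to 0 → total 90, payoff 100. Profitable deviation.

No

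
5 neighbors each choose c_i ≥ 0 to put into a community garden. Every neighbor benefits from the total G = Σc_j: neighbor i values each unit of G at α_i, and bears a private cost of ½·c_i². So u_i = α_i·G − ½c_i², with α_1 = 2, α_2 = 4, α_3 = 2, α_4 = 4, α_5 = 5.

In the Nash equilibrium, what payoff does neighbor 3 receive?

Neighbor i's FOC: ∂u_i/∂c_i = α_i − c_i = 0, so c_i* = α_i.
NE contributions = (2, 4, 2, 4, 5); G = 17.
u_3 = α_3·G − ½·(c_3)² = 2·17 − ½·2² = 32.

32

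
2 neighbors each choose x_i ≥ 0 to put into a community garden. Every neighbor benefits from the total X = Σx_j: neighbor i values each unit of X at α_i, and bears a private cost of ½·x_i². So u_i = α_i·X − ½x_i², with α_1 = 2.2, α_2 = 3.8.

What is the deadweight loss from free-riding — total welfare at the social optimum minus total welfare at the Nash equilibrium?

Neighbor i's FOC: ∂u_i/∂x_i = α_i − x_i = 0, so x_i* = α_i.
NE contributions = (2.2, 3.8); X = 6.
W^NE = (Σα)·X − ½Σα_i² = 6² − ½·19.28 = 26.36.
Planner sets x_i = Σα_j = 6 for every i, so X^SO = 2·6 = 12.
W^SO = (Σα)·X^SO − ½·2·(Σα)² = (2/2)·6² = 36.
Deadweight loss = W^SO − W^NE = 9.64.

9.64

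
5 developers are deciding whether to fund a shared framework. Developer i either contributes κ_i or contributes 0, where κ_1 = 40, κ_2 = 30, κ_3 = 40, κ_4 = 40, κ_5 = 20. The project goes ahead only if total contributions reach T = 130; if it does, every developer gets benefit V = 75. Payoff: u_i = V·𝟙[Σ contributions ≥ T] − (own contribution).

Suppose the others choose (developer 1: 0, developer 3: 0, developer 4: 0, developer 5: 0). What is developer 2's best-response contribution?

Others' total = 0. Even contributing 30 gives 30 < 130: no benefit either way.
Best response: 0.

0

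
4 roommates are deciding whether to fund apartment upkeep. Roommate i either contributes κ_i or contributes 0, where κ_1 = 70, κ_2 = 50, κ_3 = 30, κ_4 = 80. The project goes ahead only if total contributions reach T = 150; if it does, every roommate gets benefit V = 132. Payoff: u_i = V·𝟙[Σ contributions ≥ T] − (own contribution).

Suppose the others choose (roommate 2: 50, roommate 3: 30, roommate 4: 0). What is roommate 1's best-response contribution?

70

Others' total = 80. Contributing 70 brings total to 150 ≥ 150: gain V − κ_1 = 62.
Best response: 70.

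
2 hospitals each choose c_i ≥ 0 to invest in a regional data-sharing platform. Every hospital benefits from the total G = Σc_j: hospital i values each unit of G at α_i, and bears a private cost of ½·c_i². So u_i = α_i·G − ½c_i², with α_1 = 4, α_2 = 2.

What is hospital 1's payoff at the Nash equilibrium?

16

Hospital i's FOC: ∂u_i/∂c_i = α_i − c_i = 0, so c_i* = α_i.
NE contributions = (4, 2); G = 6.
u_1 = α_1·G − ½·(c_1)² = 4·6 − ½·4² = 16.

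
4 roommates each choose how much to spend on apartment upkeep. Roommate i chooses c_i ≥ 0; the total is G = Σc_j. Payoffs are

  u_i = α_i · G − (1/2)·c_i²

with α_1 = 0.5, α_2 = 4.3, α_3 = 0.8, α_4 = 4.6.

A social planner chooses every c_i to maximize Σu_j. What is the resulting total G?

40.8

Planner FOC: ∂(Σu_j)/∂c_i = (Σα_j) − c_i = 0, so c_i^SO = Σα_j = 10.2 for every i; G^SO = 40.8.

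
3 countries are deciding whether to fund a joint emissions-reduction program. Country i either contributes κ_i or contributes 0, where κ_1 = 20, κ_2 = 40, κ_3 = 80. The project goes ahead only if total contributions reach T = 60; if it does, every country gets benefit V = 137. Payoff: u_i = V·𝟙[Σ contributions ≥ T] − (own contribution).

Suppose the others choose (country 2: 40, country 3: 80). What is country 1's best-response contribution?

Others' total = 120 ≥ 60; contributing adds cost 20 for no extra benefit.
Best response: 0.

0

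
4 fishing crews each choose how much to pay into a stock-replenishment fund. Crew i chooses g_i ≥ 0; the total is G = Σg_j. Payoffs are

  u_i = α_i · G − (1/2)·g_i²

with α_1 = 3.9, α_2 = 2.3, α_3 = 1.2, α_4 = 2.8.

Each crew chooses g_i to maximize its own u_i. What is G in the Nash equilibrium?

Crew i's FOC: ∂u_i/∂g_i = α_i − g_i = 0, so g_i* = α_i.
NE contributions = (3.9, 2.3, 1.2, 2.8); G = 10.2.

10.2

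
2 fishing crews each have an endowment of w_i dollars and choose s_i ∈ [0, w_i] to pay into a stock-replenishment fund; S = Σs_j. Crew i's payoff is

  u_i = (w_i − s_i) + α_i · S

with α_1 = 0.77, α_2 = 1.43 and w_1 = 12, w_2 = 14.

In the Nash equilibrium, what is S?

14

∂u_i/∂s_i = α_i − 1, so crew i contributes w_i if α_i > 1, else 0.
α_i > 1 for i ∈ {2}; NE contributions (0, 14), S = 14.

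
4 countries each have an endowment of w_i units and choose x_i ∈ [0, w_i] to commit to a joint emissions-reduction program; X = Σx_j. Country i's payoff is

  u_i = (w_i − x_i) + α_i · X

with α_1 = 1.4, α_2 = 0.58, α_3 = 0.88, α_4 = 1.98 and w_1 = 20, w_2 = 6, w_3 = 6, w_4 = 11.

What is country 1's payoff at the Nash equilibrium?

43.4

∂u_i/∂x_i = α_i − 1, so country i contributes w_i if α_i > 1, else 0.
α_i > 1 for i ∈ {1, 4}; NE contributions (20, 0, 0, 11), X = 31.
u_1 = (20 − 20) + 1.4·31 = 43.4.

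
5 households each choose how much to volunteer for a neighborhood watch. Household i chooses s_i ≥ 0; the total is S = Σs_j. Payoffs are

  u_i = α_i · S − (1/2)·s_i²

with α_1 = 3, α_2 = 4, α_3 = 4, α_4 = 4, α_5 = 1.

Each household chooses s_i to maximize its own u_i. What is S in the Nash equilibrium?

16

Household i's FOC: ∂u_i/∂s_i = α_i − s_i = 0, so s_i* = α_i.
NE contributions = (3, 4, 4, 4, 1); S = 16.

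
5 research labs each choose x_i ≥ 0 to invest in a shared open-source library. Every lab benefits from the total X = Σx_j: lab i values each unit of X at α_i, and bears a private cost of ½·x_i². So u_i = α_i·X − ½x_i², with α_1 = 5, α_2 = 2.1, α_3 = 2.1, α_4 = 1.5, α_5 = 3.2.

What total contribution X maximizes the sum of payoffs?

Planner FOC: ∂(Σu_j)/∂x_i = (Σα_j) − x_i = 0, so x_i^SO = Σα_j = 13.9 for every i; X^SO = 69.5.

69.5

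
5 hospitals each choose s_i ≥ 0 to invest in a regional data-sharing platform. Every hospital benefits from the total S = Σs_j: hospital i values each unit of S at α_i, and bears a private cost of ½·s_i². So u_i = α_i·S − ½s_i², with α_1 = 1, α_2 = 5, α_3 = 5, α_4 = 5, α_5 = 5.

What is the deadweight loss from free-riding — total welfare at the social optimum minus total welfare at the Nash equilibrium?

Hospital i's FOC: ∂u_i/∂s_i = α_i − s_i = 0, so s_i* = α_i.
NE contributions = (1, 5, 5, 5, 5); S = 21.
W^NE = (Σα)·S − ½Σα_i² = 21² − ½·101 = 390.5.
Planner sets s_i = Σα_j = 21 for every i, so S^SO = 5·21 = 105.
W^SO = (Σα)·S^SO − ½·5·(Σα)² = (5/2)·21² = 1102.5.
Deadweight loss = W^SO − W^NE = 712.

712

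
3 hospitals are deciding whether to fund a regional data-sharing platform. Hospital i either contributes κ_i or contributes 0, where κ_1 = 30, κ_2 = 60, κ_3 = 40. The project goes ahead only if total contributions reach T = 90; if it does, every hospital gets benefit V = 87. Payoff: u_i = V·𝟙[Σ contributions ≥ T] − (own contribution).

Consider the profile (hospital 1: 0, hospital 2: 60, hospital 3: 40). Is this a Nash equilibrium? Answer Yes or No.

Total = 100 ≥ 90: provided.
Hospital 1 (pledges 0, payoff 87): pledging 30 → total 130, payoff 57. No gain.
Hospital 2 (pledges 60, payoff 27): dropping to 0 → total 40, payoff 0. No gain.
Hospital 3 (pledges 40, payoff 47): dropping to 0 → total 60, payoff 0. No gain.

Yes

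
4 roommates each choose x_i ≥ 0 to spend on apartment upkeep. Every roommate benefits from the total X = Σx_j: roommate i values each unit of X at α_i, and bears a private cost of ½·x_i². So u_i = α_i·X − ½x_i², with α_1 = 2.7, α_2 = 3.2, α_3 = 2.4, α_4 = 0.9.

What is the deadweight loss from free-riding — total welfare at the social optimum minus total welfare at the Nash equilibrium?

Roommate i's FOC: ∂u_i/∂x_i = α_i − x_i = 0, so x_i* = α_i.
NE contributions = (2.7, 3.2, 2.4, 0.9); X = 9.2.
W^NE = (Σα)·X − ½Σα_i² = 9.2² − ½·24.1 = 72.59.
Planner sets x_i = Σα_j = 9.2 for every i, so X^SO = 4·9.2 = 36.8.
W^SO = (Σα)·X^SO − ½·4·(Σα)² = (4/2)·9.2² = 169.28.
Deadweight loss = W^SO − W^NE = 96.69.

96.69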